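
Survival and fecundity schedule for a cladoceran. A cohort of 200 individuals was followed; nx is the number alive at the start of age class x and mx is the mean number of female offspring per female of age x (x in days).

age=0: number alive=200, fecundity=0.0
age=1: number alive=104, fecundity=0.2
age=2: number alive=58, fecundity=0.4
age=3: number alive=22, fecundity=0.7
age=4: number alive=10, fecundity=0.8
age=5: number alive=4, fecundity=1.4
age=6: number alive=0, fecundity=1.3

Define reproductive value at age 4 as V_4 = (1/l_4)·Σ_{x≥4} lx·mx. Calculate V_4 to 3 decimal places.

lx = nx/n0 = nx/200: 1, 0.52, 0.29, 0.11, 0.05, 0.02, 0
lx·mx for x ≥ 4: 0.04, 0.028, 0 → sum = 0.068
V_4 = 0.068 / l_4 = 0.068 / 0.05 = 1.36 → 1.360

1.360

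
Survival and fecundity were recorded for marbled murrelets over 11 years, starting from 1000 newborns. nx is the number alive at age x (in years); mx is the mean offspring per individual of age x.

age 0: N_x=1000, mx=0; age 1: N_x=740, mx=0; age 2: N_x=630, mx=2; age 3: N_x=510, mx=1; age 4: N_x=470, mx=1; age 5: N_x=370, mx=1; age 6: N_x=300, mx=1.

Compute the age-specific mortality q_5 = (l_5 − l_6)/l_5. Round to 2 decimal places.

lx = nx/n0 = nx/1000: 1, 0.74, 0.63, 0.51, 0.47, 0.37, 0.3
q_5 = (l_5 − l_6) / l_5 = (0.37 − 0.3) / 0.37
     = 0.07 / 0.37 = 0.189189… → 0.19

0.19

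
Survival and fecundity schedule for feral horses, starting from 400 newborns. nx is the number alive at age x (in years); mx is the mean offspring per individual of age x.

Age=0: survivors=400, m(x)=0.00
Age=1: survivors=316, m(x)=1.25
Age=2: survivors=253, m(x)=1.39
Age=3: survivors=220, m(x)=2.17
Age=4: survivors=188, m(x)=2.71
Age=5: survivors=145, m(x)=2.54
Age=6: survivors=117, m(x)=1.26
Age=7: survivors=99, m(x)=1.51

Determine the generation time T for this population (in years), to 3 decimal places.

3.477

lx = nx/n0 = nx/400: 1, 0.79, 0.6325, 0.55, 0.47, 0.3625, 0.2925, 0.2475
lx·mx: 0, 0.9875, 0.879175, 1.1935, 1.2737, 0.92075, 0.36855, 0.373725 → R0 = 5.9969
x·lx·mx: 0, 0.9875, 1.75835, 3.5805, 5.0948, 4.60375, 2.2113, 2.616075 → Σ = 20.852275
T = 20.852275 / 5.9969 = 3.477176… → 3.477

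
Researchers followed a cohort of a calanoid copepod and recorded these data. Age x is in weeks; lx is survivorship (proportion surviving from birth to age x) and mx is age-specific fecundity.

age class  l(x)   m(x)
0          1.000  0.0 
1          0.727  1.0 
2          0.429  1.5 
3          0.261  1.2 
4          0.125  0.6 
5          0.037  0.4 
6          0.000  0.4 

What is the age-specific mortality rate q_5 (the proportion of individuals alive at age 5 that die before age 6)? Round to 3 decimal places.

1.000

q_5 = (l_5 − l_6) / l_5 = (0.037 − 0) / 0.037
     = 0.037 / 0.037 = 1 → 1.000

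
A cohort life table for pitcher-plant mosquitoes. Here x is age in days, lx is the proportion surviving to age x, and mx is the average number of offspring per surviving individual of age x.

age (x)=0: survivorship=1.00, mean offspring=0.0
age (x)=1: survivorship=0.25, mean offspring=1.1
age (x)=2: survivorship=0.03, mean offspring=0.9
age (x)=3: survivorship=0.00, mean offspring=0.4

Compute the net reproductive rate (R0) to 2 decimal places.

0.30

lx·mx by age: 0, 0.275, 0.027, 0
R0 = Σ lx·mx = 0.302 → 0.30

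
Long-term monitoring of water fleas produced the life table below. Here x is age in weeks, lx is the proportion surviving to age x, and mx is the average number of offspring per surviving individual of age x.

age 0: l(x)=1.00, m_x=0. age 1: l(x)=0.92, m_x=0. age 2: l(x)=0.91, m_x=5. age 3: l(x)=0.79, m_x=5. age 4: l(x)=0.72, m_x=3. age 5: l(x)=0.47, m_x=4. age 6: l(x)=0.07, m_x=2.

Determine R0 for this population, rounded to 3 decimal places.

lx·mx by age: 0, 0, 4.55, 3.95, 2.16, 1.88, 0.14
R0 = Σ lx·mx = 12.68 → 12.680

12.680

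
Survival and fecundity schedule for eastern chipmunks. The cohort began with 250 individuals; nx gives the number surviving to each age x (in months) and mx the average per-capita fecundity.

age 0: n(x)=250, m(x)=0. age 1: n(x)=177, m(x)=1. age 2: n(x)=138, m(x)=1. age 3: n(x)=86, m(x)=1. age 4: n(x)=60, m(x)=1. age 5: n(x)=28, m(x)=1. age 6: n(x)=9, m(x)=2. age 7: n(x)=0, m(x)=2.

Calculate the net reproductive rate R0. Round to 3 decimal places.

2.028

lx = nx/n0 = nx/250: 1, 0.708, 0.552, 0.344, 0.24, 0.112, 0.036, 0
lx·mx by age: 0, 0.708, 0.552, 0.344, 0.24, 0.112, 0.072, 0
R0 = Σ lx·mx = 2.028 → 2.028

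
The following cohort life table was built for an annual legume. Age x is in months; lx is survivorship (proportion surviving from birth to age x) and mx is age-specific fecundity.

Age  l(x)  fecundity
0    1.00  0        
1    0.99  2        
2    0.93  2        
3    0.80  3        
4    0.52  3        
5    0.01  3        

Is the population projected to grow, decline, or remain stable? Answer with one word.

growing

R0 = Σ lx·mx = 0 + 1.98 + 1.86 + 2.4 + 1.56 + 0.03 = 7.83
R0 > 1, so the population is growing.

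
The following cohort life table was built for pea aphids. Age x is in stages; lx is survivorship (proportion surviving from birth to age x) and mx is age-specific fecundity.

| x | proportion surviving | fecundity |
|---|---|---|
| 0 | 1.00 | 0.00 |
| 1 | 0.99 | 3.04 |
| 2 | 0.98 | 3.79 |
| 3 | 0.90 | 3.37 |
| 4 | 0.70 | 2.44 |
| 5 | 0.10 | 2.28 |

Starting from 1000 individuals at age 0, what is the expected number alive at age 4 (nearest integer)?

Expected survivors = N0 · l_4 = 1000 × 0.70 = 700 → 700

700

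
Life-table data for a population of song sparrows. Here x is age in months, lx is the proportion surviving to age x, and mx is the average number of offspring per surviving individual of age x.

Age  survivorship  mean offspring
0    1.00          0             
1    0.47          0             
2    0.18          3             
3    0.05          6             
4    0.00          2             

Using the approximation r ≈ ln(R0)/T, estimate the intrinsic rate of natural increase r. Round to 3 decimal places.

-0.074

R0 = Σ lx·mx = 0 + 0 + 0.54 + 0.3 + 0 = 0.84
Σ x·lx·mx = 1.98; T = 1.98/0.84 = 2.35714…
r ≈ ln(R0)/T = ln(0.84)/2.35714… = -0.07397… → -0.074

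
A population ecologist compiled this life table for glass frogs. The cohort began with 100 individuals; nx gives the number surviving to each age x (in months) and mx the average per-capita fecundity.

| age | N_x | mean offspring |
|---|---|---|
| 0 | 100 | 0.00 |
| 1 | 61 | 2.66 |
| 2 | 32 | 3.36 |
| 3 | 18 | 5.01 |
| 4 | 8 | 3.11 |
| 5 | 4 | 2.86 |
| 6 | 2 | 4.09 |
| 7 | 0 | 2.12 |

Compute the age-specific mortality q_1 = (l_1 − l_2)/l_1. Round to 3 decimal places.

0.475

lx = nx/n0 = nx/100: 1, 0.61, 0.32, 0.18, 0.08, 0.04, 0.02, 0
q_1 = (l_1 − l_2) / l_1 = (0.61 − 0.32) / 0.61
     = 0.29 / 0.61 = 0.47541… → 0.475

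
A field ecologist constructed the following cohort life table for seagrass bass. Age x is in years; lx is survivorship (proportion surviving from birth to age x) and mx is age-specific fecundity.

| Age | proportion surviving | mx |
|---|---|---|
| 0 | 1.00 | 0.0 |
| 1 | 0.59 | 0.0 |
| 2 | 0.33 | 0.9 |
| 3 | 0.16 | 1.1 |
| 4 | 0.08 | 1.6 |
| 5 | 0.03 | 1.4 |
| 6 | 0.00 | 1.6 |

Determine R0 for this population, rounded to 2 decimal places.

0.64

lx·mx by age: 0, 0, 0.297, 0.176, 0.128, 0.042, 0
R0 = Σ lx·mx = 0.643 → 0.64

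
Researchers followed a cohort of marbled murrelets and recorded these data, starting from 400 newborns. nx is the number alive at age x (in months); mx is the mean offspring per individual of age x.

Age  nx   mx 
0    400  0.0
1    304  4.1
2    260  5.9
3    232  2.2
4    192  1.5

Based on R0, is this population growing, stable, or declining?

growing

lx = nx/n0 = nx/400: 1, 0.76, 0.65, 0.58, 0.48
R0 = Σ lx·mx = 0 + 3.116 + 3.835 + 1.276 + 0.72 = 8.947
R0 > 1, so the population is growing.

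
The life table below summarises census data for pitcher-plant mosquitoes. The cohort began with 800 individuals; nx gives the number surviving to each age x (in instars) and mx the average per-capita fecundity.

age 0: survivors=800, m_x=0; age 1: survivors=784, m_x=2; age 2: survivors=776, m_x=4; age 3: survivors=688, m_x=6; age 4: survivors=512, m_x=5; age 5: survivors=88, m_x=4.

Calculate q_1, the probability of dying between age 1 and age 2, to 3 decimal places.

lx = nx/n0 = nx/800: 1, 0.98, 0.97, 0.86, 0.64, 0.11
q_1 = (l_1 − l_2) / l_1 = (0.98 − 0.97) / 0.98
     = 0.01 / 0.98 = 0.010204… → 0.010

0.010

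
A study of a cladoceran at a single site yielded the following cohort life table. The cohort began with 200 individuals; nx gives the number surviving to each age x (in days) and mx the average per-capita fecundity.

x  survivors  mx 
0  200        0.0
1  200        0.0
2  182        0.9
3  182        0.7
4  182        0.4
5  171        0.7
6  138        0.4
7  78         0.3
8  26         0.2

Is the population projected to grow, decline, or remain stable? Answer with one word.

growing

lx = nx/n0 = nx/200: 1, 1, 0.91, 0.91, 0.91, 0.855, 0.69, 0.39, 0.13
R0 = Σ lx·mx = 0 + 0 + 0.819 + 0.637 + 0.364 + 0.5985 + 0.276 + 0.117 + 0.026 = 2.8375
R0 > 1, so the population is growing.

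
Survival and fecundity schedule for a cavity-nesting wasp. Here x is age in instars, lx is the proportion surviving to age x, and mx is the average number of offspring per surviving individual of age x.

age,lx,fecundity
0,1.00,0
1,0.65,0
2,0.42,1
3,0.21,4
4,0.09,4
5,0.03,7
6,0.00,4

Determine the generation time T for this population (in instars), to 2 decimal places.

lx·mx: 0, 0, 0.42, 0.84, 0.36, 0.21, 0 → R0 = 1.83
x·lx·mx: 0, 0, 0.84, 2.52, 1.44, 1.05, 0 → Σ = 5.85
T = 5.85 / 1.83 = 3.196721… → 3.20

3.20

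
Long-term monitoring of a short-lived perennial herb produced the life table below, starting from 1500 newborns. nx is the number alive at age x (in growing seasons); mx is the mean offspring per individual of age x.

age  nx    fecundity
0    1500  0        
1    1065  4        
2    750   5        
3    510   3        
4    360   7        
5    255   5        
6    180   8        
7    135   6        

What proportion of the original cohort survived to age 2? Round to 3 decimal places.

l_2 = n_2/n_0 = 750/1500 = 0.5 → 0.500

0.500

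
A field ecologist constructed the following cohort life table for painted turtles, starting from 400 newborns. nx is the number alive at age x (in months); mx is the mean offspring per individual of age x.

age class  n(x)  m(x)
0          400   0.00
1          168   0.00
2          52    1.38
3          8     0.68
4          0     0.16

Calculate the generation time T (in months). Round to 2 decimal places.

2.07

lx = nx/n0 = nx/400: 1, 0.42, 0.13, 0.02, 0
lx·mx: 0, 0, 0.1794, 0.0136, 0 → R0 = 0.193
x·lx·mx: 0, 0, 0.3588, 0.0408, 0 → Σ = 0.3996
T = 0.3996 / 0.193 = 2.070466… → 2.07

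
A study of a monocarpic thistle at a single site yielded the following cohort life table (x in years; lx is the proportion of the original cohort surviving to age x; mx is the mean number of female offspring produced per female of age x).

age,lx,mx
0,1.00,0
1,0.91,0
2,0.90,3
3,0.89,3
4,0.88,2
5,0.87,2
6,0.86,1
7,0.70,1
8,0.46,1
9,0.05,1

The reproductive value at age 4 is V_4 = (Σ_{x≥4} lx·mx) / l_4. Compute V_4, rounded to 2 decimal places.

lx·mx for x ≥ 4: 1.76, 1.74, 0.86, 0.7, 0.46, 0.05 → sum = 5.57
V_4 = 5.57 / l_4 = 5.57 / 0.88 = 6.329545… → 6.33

6.33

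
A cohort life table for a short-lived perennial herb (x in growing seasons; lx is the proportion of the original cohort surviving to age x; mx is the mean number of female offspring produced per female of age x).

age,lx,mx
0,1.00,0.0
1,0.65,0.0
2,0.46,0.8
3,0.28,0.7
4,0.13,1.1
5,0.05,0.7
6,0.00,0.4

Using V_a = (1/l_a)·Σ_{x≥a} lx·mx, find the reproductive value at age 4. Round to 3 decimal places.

lx·mx for x ≥ 4: 0.143, 0.035, 0 → sum = 0.178
V_4 = 0.178 / l_4 = 0.178 / 0.13 = 1.369231… → 1.369

1.369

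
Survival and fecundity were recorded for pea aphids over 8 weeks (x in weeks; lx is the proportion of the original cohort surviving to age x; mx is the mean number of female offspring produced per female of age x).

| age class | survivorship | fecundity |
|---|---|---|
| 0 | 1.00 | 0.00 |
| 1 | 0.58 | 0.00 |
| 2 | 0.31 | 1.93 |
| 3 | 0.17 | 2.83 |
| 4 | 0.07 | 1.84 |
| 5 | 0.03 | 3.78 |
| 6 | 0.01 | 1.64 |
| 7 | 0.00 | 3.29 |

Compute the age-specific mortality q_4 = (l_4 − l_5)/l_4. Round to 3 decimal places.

0.571

q_4 = (l_4 − l_5) / l_4 = (0.07 − 0.03) / 0.07
     = 0.04 / 0.07 = 0.571429… → 0.571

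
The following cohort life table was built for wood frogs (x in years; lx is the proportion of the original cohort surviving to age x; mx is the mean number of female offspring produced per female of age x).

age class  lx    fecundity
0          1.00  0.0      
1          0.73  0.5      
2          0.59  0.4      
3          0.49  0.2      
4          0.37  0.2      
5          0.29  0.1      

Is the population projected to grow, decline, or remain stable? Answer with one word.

declining

R0 = Σ lx·mx = 0 + 0.365 + 0.236 + 0.098 + 0.074 + 0.029 = 0.802
R0 < 1, so the population is declining.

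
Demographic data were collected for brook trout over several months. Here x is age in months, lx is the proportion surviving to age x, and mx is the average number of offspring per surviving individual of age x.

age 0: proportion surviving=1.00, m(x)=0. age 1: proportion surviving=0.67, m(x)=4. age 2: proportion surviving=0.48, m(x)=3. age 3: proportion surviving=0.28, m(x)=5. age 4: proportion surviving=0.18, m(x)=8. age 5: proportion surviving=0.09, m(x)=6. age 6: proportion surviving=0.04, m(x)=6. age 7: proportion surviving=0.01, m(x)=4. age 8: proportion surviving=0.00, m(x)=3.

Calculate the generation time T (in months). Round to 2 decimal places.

lx·mx: 0, 2.68, 1.44, 1.4, 1.44, 0.54, 0.24, 0.04, 0 → R0 = 7.78
x·lx·mx: 0, 2.68, 2.88, 4.2, 5.76, 2.7, 1.44, 0.28, 0 → Σ = 19.94
T = 19.94 / 7.78 = 2.562982… → 2.56

2.56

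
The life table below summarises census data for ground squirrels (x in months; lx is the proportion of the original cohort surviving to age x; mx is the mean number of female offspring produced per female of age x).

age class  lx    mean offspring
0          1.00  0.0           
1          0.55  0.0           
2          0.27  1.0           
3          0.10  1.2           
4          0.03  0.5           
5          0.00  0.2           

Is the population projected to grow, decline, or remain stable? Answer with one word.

declining

R0 = Σ lx·mx = 0 + 0 + 0.27 + 0.12 + 0.015 + 0 = 0.405
R0 < 1, so the population is declining.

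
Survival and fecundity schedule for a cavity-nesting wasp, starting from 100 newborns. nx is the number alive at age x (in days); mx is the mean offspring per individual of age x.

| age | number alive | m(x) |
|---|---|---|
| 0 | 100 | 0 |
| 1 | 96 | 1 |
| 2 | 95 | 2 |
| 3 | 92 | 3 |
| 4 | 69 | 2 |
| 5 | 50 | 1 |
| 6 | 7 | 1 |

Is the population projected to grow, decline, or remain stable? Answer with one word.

growing

lx = nx/n0 = nx/100: 1, 0.96, 0.95, 0.92, 0.69, 0.5, 0.07
R0 = Σ lx·mx = 0 + 0.96 + 1.9 + 2.76 + 1.38 + 0.5 + 0.07 = 7.57
R0 > 1, so the population is growing.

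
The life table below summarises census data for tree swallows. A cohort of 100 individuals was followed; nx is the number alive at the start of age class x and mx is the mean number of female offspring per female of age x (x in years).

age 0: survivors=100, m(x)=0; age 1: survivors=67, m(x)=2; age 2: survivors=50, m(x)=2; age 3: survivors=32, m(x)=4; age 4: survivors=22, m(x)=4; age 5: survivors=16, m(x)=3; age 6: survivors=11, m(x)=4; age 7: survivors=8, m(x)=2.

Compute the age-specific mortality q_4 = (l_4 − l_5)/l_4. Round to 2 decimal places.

lx = nx/n0 = nx/100: 1, 0.67, 0.5, 0.32, 0.22, 0.16, 0.11, 0.08
q_4 = (l_4 − l_5) / l_4 = (0.22 − 0.16) / 0.22
     = 0.06 / 0.22 = 0.272727… → 0.27

0.27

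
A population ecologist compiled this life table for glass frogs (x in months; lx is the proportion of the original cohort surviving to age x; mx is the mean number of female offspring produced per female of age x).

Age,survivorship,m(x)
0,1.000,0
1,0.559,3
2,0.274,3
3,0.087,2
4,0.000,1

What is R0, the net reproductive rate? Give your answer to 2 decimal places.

lx·mx by age: 0, 1.677, 0.822, 0.174, 0
R0 = Σ lx·mx = 2.673 → 2.67

2.67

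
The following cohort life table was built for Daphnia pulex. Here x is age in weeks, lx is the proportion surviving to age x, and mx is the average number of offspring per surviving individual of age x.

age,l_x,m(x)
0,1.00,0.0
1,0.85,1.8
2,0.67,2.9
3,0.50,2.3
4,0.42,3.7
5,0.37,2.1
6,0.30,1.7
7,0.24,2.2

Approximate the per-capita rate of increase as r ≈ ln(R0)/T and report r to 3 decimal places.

R0 = Σ lx·mx = 0 + 1.53 + 1.943 + 1.15 + 1.554 + 0.777 + 0.51 + 0.528 = 7.992
Σ x·lx·mx = 25.723; T = 25.723/7.992 = 3.21859…
r ≈ ln(R0)/T = ln(7.992)/3.21859… = 0.64576… → 0.646

0.646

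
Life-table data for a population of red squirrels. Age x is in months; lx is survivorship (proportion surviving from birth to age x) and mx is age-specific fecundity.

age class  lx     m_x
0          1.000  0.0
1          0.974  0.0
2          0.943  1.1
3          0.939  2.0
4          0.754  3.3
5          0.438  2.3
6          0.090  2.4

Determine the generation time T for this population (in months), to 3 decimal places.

lx·mx: 0, 0, 1.0373, 1.878, 2.4882, 1.0074, 0.216 → R0 = 6.6269
x·lx·mx: 0, 0, 2.0746, 5.634, 9.9528, 5.037, 1.296 → Σ = 23.9944
T = 23.9944 / 6.6269 = 3.620758… → 3.621

3.621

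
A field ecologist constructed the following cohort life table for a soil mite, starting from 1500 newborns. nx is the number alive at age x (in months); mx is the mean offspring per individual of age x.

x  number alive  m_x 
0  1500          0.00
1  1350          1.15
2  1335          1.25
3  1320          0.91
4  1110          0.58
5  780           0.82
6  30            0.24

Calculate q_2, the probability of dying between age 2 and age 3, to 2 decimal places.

lx = nx/n0 = nx/1500: 1, 0.9, 0.89, 0.88, 0.74, 0.52, 0.02
q_2 = (l_2 − l_3) / l_2 = (0.89 − 0.88) / 0.89
     = 0.01 / 0.89 = 0.011236… → 0.01

0.01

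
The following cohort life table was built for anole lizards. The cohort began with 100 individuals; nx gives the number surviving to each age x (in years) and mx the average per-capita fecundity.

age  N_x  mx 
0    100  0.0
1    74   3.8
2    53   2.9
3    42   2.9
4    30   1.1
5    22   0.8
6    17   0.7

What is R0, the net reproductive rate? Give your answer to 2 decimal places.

lx = nx/n0 = nx/100: 1, 0.74, 0.53, 0.42, 0.3, 0.22, 0.17
lx·mx by age: 0, 2.812, 1.537, 1.218, 0.33, 0.176, 0.119
R0 = Σ lx·mx = 6.192 → 6.19

6.19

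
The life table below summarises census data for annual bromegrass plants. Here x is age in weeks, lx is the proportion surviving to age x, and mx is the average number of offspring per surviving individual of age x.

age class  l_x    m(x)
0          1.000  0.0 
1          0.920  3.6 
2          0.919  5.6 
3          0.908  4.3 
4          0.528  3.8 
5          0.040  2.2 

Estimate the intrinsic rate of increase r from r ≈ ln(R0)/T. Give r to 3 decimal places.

R0 = Σ lx·mx = 0 + 3.312 + 5.1464 + 3.9044 + 2.0064 + 0.088 = 14.4572
Σ x·lx·mx = 33.7836; T = 33.7836/14.4572 = 2.3368…
r ≈ ln(R0)/T = ln(14.4572)/2.3368… = 1.1431… → 1.143

1.143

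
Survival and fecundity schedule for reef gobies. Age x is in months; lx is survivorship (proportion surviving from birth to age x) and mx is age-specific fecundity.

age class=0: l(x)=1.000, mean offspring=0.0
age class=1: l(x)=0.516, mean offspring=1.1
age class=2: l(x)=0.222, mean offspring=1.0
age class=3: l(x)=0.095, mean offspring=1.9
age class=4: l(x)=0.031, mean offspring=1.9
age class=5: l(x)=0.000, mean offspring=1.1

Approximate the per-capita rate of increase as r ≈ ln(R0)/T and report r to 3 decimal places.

0.016

R0 = Σ lx·mx = 0 + 0.5676 + 0.222 + 0.1805 + 0.0589 + 0 = 1.029
Σ x·lx·mx = 1.7887; T = 1.7887/1.029 = 1.73829…
r ≈ ln(R0)/T = ln(1.029)/1.73829… = 0.01645… → 0.016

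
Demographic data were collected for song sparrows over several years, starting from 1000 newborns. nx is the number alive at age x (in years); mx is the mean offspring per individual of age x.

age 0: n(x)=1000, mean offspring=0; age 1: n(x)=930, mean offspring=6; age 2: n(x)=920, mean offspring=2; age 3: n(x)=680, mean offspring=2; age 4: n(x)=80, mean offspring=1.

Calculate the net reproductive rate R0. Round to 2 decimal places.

lx = nx/n0 = nx/1000: 1, 0.93, 0.92, 0.68, 0.08
lx·mx by age: 0, 5.58, 1.84, 1.36, 0.08
R0 = Σ lx·mx = 8.86 → 8.86

8.86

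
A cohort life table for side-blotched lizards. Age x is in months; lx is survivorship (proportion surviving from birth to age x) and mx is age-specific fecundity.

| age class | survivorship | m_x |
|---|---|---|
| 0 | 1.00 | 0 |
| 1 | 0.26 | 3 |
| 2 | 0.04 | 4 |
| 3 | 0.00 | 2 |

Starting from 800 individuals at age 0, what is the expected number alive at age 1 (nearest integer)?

208

Expected survivors = N0 · l_1 = 800 × 0.26 = 208 → 208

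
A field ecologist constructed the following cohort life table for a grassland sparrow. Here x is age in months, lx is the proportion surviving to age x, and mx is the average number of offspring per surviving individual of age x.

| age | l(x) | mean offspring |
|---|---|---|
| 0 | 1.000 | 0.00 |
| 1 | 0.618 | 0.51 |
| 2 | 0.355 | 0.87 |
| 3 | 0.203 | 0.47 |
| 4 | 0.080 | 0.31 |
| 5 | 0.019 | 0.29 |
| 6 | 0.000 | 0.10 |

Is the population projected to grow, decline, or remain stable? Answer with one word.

declining

R0 = Σ lx·mx = 0 + 0.31518 + 0.30885 + 0.09541 + 0.0248 + 0.00551 + 0 = 0.74975
R0 < 1, so the population is declining.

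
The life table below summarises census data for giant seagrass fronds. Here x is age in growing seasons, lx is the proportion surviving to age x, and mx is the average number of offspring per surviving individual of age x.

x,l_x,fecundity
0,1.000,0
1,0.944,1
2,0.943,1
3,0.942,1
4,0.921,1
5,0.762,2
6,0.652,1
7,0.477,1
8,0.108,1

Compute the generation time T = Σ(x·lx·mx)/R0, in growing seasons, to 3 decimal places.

lx·mx: 0, 0.944, 0.943, 0.942, 0.921, 1.524, 0.652, 0.477, 0.108 → R0 = 6.511
x·lx·mx: 0, 0.944, 1.886, 2.826, 3.684, 7.62, 3.912, 3.339, 0.864 → Σ = 25.075
T = 25.075 / 6.511 = 3.851175… → 3.851

3.851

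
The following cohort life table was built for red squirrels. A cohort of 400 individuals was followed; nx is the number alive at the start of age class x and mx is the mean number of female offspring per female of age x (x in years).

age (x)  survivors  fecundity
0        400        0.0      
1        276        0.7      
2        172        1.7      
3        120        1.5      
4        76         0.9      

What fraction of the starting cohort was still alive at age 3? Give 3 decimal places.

0.300

l_3 = n_3/n_0 = 120/400 = 0.3 → 0.300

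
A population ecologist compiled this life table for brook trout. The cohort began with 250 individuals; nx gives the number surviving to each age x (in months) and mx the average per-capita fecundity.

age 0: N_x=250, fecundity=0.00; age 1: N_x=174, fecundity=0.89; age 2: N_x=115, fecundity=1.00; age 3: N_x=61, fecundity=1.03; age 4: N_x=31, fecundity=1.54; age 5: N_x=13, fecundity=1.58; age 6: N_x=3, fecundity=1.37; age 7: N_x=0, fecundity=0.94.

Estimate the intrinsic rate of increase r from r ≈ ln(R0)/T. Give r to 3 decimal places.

lx = nx/n0 = nx/250: 1, 0.696, 0.46, 0.244, 0.124, 0.052, 0.012, 0
R0 = Σ lx·mx = 0 + 0.61944 + 0.46 + 0.25132 + 0.19096 + 0.08216 + 0.01644 + 0 = 1.62032
Σ x·lx·mx = 3.56668; T = 3.56668/1.62032 = 2.20122…
r ≈ ln(R0)/T = ln(1.62032)/2.20122… = 0.21925… → 0.219

0.219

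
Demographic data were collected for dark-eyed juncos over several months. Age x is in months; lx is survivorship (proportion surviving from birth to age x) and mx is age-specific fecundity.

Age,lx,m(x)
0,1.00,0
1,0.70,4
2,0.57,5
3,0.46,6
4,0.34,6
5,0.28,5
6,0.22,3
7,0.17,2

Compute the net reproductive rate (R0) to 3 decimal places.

lx·mx by age: 0, 2.8, 2.85, 2.76, 2.04, 1.4, 0.66, 0.34
R0 = Σ lx·mx = 12.85 → 12.850

12.850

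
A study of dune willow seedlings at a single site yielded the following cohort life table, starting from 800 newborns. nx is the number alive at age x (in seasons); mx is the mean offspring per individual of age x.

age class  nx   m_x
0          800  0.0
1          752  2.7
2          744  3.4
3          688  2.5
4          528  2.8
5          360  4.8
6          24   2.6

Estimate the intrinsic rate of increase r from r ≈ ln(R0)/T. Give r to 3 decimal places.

lx = nx/n0 = nx/800: 1, 0.94, 0.93, 0.86, 0.66, 0.45, 0.03
R0 = Σ lx·mx = 0 + 2.538 + 3.162 + 2.15 + 1.848 + 2.16 + 0.078 = 11.936
Σ x·lx·mx = 33.972; T = 33.972/11.936 = 2.84618…
r ≈ ln(R0)/T = ln(11.936)/2.84618… = 0.87119… → 0.871

0.871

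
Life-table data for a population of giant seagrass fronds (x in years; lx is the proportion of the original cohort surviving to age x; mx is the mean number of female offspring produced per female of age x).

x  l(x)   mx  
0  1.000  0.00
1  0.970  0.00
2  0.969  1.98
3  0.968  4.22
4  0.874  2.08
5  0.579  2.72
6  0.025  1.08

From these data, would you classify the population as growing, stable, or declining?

growing

R0 = Σ lx·mx = 0 + 0 + 1.91862 + 4.08496 + 1.81792 + 1.57488 + 0.027 = 9.42338
R0 > 1, so the population is growing.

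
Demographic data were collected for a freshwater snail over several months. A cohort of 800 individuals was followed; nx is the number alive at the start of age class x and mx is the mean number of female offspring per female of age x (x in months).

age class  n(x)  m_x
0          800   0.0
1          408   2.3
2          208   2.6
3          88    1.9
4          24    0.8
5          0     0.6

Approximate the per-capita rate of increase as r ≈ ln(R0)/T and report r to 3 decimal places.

0.470

lx = nx/n0 = nx/800: 1, 0.51, 0.26, 0.11, 0.03, 0
R0 = Σ lx·mx = 0 + 1.173 + 0.676 + 0.209 + 0.024 + 0 = 2.082
Σ x·lx·mx = 3.248; T = 3.248/2.082 = 1.56004…
r ≈ ln(R0)/T = ln(2.082)/1.56004… = 0.47007… → 0.470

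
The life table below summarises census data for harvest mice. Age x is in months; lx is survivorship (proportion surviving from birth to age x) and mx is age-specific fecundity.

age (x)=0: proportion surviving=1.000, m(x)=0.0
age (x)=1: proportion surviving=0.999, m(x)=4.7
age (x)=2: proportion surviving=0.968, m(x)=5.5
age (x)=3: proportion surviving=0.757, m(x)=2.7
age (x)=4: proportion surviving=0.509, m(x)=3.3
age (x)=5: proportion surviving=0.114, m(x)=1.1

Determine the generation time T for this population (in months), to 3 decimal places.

lx·mx: 0, 4.6953, 5.324, 2.0439, 1.6797, 0.1254 → R0 = 13.8683
x·lx·mx: 0, 4.6953, 10.648, 6.1317, 6.7188, 0.627 → Σ = 28.8208
T = 28.8208 / 13.8683 = 2.078178… → 2.078

2.078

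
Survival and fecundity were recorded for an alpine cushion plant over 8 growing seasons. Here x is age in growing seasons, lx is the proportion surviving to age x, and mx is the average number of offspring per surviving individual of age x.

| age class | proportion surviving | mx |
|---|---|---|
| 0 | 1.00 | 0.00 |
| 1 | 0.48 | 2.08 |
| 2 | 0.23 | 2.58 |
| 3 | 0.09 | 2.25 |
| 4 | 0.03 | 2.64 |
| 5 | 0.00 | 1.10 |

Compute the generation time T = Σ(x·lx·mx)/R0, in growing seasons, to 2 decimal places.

lx·mx: 0, 0.9984, 0.5934, 0.2025, 0.0792, 0 → R0 = 1.8735
x·lx·mx: 0, 0.9984, 1.1868, 0.6075, 0.3168, 0 → Σ = 3.1095
T = 3.1095 / 1.8735 = 1.659728… → 1.66

1.66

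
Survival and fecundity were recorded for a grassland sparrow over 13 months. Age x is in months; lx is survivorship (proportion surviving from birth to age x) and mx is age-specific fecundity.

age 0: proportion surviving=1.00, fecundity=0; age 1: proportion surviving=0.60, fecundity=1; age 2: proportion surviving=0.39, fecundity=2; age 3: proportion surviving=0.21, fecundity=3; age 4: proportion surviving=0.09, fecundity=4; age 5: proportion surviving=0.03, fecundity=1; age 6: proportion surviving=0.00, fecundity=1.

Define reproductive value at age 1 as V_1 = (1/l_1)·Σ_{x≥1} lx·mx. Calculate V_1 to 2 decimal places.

4.00

lx·mx for x ≥ 1: 0.6, 0.78, 0.63, 0.36, 0.03, 0 → sum = 2.4
V_1 = 2.4 / l_1 = 2.4 / 0.6 = 4 → 4.00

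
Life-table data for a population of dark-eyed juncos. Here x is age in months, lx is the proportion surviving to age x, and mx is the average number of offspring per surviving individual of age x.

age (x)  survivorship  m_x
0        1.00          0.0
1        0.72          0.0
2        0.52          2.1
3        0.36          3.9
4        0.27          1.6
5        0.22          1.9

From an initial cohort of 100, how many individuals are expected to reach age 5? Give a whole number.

Expected survivors = N0 · l_5 = 100 × 0.22 = 22 → 22

22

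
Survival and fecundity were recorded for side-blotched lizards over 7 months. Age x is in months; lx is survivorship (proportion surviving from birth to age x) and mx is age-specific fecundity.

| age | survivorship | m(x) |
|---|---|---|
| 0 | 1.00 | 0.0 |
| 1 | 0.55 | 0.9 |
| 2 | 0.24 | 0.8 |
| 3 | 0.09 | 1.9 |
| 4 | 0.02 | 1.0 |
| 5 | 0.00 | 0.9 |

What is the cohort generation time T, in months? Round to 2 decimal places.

lx·mx: 0, 0.495, 0.192, 0.171, 0.02, 0 → R0 = 0.878
x·lx·mx: 0, 0.495, 0.384, 0.513, 0.08, 0 → Σ = 1.472
T = 1.472 / 0.878 = 1.676538… → 1.68

1.68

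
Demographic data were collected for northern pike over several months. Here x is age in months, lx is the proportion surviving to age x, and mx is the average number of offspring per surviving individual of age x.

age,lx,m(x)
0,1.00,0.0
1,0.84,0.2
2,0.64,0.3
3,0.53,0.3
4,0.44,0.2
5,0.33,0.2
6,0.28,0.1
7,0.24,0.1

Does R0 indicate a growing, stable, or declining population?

declining

R0 = Σ lx·mx = 0 + 0.168 + 0.192 + 0.159 + 0.088 + 0.066 + 0.028 + 0.024 = 0.725
R0 < 1, so the population is declining.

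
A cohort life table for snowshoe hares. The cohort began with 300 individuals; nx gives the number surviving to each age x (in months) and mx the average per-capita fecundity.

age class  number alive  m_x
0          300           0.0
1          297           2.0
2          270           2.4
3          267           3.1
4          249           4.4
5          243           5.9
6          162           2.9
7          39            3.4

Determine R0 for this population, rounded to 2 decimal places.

17.34

lx = nx/n0 = nx/300: 1, 0.99, 0.9, 0.89, 0.83, 0.81, 0.54, 0.13
lx·mx by age: 0, 1.98, 2.16, 2.759, 3.652, 4.779, 1.566, 0.442
R0 = Σ lx·mx = 17.338 → 17.34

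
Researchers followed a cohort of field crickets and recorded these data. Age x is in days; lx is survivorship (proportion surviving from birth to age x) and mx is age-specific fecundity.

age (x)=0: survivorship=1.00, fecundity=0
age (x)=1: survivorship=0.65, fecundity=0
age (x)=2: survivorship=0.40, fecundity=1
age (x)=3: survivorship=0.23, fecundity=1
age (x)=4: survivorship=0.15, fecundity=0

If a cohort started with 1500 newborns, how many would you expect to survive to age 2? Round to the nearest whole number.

Expected survivors = N0 · l_2 = 1500 × 0.40 = 600 → 600

600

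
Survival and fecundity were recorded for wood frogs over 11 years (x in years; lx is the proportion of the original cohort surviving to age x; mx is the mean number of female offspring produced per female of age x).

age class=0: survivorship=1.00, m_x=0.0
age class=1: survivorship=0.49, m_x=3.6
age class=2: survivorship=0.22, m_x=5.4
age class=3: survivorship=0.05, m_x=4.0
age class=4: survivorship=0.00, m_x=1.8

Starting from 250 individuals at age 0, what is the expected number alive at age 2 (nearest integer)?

Expected survivors = N0 · l_2 = 250 × 0.22 = 55 → 55

55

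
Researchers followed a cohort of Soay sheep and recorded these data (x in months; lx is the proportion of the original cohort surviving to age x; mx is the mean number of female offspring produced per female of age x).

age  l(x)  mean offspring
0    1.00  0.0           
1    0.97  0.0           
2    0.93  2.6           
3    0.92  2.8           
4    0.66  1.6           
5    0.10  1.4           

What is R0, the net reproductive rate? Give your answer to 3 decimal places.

lx·mx by age: 0, 0, 2.418, 2.576, 1.056, 0.14
R0 = Σ lx·mx = 6.19 → 6.190

6.190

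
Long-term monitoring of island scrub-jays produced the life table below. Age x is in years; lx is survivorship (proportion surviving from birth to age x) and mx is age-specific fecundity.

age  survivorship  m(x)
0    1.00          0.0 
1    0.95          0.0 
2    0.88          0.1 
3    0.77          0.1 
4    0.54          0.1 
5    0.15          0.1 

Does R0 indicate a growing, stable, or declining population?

R0 = Σ lx·mx = 0 + 0 + 0.088 + 0.077 + 0.054 + 0.015 = 0.234
R0 < 1, so the population is declining.

declining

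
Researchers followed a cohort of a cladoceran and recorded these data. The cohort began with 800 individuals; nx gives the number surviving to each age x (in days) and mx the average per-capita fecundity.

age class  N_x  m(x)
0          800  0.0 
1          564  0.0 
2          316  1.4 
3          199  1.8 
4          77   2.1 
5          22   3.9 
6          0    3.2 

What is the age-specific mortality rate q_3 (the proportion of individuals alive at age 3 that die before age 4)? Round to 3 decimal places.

0.613

lx = nx/n0 = nx/800: 1, 0.705, 0.395, 0.24875, 0.09625, 0.0275, 0
q_3 = (l_3 − l_4) / l_3 = (0.24875 − 0.09625) / 0.24875
     = 0.1525 / 0.24875 = 0.613065… → 0.613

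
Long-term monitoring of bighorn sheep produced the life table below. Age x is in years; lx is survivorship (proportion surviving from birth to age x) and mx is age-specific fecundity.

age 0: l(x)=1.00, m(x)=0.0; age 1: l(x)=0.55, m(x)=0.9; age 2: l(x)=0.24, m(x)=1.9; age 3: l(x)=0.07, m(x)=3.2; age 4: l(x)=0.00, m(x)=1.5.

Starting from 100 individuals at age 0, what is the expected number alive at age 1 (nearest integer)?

Expected survivors = N0 · l_1 = 100 × 0.55 = 55 → 55

55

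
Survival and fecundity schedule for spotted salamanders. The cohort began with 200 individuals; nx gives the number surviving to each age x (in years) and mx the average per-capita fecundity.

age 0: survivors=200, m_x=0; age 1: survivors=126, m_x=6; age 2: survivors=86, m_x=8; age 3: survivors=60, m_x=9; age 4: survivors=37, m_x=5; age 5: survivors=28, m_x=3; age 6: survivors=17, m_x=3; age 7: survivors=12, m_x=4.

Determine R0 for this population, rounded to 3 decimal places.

lx = nx/n0 = nx/200: 1, 0.63, 0.43, 0.3, 0.185, 0.14, 0.085, 0.06
lx·mx by age: 0, 3.78, 3.44, 2.7, 0.925, 0.42, 0.255, 0.24
R0 = Σ lx·mx = 11.76 → 11.760

11.760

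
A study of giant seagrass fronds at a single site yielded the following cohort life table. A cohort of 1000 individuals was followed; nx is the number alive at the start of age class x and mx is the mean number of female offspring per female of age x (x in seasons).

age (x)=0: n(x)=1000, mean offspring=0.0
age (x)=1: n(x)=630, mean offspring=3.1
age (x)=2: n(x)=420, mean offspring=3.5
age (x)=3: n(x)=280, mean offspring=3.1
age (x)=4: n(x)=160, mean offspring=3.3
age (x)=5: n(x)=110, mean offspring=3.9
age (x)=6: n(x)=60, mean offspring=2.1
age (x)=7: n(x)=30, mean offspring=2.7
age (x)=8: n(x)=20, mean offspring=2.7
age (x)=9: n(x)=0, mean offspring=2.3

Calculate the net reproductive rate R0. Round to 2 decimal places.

5.51

lx = nx/n0 = nx/1000: 1, 0.63, 0.42, 0.28, 0.16, 0.11, 0.06, 0.03, 0.02, 0
lx·mx by age: 0, 1.953, 1.47, 0.868, 0.528, 0.429, 0.126, 0.081, 0.054, 0
R0 = Σ lx·mx = 5.509 → 5.51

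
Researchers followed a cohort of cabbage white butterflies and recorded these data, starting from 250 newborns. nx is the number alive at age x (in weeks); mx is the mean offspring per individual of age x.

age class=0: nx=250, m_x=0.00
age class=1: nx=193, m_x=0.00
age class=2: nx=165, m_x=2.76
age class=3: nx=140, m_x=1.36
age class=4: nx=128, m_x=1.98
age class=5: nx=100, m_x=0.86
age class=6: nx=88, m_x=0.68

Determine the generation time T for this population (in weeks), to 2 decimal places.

3.14

lx = nx/n0 = nx/250: 1, 0.772, 0.66, 0.56, 0.512, 0.4, 0.352
lx·mx: 0, 0, 1.8216, 0.7616, 1.01376, 0.344, 0.23936 → R0 = 4.18032
x·lx·mx: 0, 0, 3.6432, 2.2848, 4.05504, 1.72, 1.43616 → Σ = 13.1392
T = 13.1392 / 4.18032 = 3.143109… → 3.14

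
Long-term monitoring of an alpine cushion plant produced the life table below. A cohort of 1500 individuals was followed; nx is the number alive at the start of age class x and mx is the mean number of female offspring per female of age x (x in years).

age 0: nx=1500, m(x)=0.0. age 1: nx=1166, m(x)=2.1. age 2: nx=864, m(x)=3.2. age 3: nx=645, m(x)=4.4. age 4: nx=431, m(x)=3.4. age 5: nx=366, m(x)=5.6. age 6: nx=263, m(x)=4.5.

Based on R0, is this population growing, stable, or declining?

lx = nx/n0 = nx/1500: 1, 0.77733…, 0.576, 0.43, 0.28733…, 0.244, 0.17533…
R0 = Σ lx·mx = 0 + 1.6324… + 1.8432 + 1.892 + 0.976933… + 1.3664 + 0.789… = 8.499933…
R0 > 1, so the population is growing.

growing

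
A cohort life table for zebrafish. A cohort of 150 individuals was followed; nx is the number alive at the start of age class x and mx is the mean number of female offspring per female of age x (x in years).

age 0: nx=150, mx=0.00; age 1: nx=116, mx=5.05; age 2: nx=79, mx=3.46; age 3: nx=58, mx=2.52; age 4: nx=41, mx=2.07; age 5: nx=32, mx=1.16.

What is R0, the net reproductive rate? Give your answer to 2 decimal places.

lx = nx/n0 = nx/150: 1, 0.77333…, 0.52667…, 0.38667…, 0.27333…, 0.21333…
lx·mx by age: 0, 3.905333…, 1.822267…, 0.9744…, 0.5658…, 0.247467…
R0 = Σ lx·mx = 7.515267… → 7.52

7.52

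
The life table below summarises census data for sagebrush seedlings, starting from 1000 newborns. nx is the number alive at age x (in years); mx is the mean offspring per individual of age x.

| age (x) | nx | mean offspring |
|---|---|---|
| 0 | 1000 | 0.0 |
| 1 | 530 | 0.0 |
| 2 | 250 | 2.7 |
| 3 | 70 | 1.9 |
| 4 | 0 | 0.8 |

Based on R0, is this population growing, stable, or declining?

lx = nx/n0 = nx/1000: 1, 0.53, 0.25, 0.07, 0
R0 = Σ lx·mx = 0 + 0 + 0.675 + 0.133 + 0 = 0.808
R0 < 1, so the population is declining.

declining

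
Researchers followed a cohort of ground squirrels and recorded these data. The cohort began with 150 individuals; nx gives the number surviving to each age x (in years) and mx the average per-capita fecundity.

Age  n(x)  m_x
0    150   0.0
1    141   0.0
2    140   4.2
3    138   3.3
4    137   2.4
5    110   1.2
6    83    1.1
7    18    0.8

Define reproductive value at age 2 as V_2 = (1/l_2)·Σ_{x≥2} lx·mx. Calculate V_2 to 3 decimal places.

11.499

lx = nx/n0 = nx/150: 1, 0.94, 0.93333…, 0.92, 0.91333…, 0.73333…, 0.55333…, 0.12
lx·mx for x ≥ 2: 3.92…, 3.036, 2.192…, 0.88…, 0.608667…, 0.096 → sum = 10.732667…
V_2 = 10.732667… / l_2 = 10.732667… / 0.933333… = 11.499286… → 11.499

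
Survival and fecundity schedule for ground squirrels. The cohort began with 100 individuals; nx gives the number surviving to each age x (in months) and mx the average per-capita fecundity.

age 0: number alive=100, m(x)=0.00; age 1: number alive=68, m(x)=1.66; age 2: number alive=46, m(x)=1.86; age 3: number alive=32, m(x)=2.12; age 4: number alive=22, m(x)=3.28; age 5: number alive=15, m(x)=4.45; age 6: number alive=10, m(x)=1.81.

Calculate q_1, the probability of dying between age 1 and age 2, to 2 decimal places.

0.32

lx = nx/n0 = nx/100: 1, 0.68, 0.46, 0.32, 0.22, 0.15, 0.1
q_1 = (l_1 − l_2) / l_1 = (0.68 − 0.46) / 0.68
     = 0.22 / 0.68 = 0.323529… → 0.32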